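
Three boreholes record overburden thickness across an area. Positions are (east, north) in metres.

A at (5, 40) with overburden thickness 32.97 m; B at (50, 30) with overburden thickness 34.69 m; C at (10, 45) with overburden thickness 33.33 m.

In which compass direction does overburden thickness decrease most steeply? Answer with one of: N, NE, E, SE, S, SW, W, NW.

SW

With d = a·x + b·y + c and A as origin, the differences give:
  45·a + (-10)·b = +1.72
  5·a + 5·b = +0.36
Eliminate b (×5 and ×(-10), subtract): 275·a = 12.200 → a = ∂d/∂x = +0.04436
Back-substitute: b = ∂d/∂y = +0.02764.
Steepest decrease is along −∇f = (-0.04436 E, -0.02764 N) → southwest.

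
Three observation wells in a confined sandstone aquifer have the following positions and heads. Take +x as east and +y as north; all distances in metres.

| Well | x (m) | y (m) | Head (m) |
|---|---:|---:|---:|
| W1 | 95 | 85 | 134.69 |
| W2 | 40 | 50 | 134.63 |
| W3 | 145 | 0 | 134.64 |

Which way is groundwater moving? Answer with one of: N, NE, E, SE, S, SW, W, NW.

SW

Differences from W1: to W2 (Δx, Δy, Δh) = (-55, -35, -0.06); to W3 = (50, -85, -0.05).
Determinant of the coordinate differences = (-55)·(-85) − 50·(-35) = 6425.
∂h/∂x = [(-0.06)·(-85) − (-0.05)·(-35)] / 6425 = +0.0005214
∂h/∂y = [(-55)·(-0.05) − 50·(-0.06)] / 6425 = +0.0008949
Flow = −∇h = (-0.0005214 east, -0.0008949 north), which points southwest.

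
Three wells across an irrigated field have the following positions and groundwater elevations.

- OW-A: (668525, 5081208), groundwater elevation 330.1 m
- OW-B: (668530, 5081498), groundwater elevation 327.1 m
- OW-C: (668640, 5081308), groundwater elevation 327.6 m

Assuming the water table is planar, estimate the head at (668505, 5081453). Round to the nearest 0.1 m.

Differences from OW-A: to OW-B (Δx, Δy, Δh) = (5, 290, -3.0); to OW-C = (115, 100, -2.5).
Solve a·Δx + b·Δy = Δh: det = 5·100 − 115·290 = -32850.
∂h/∂x = [(-3.0)·100 − (-2.5)·290] / -32850 = -0.01294
∂h/∂y = [5·(-2.5) − 115·(-3.0)] / -32850 = -0.01012
h(668505, 5081453) = 330.1 + (-0.01294)·(-20) + (-0.01012)·(245) = 330.1 +0.259 -2.480 = 327.879 m.

327.9 m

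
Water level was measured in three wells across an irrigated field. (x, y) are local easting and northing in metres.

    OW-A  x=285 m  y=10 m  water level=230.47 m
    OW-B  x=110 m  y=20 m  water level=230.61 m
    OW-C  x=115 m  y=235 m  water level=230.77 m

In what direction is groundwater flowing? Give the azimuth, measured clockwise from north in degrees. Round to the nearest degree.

135°

With h = a·x + b·y + c and OW-A as origin, the differences give:
  (-175)·a + 10·b = +0.14
  (-170)·a + 225·b = +0.30
Eliminate b (×225 and ×10, subtract): -37675·a = 28.500 → a = ∂h/∂x = -0.0007565
Back-substitute: b = ∂h/∂y = +0.0007618.
Flow direction (−∇h) has components (+0.0007565 E, -0.0007618 N).
Azimuth = atan2(E, N) = atan2(+0.0007565, -0.0007618) = 135.2° ≈ 135°.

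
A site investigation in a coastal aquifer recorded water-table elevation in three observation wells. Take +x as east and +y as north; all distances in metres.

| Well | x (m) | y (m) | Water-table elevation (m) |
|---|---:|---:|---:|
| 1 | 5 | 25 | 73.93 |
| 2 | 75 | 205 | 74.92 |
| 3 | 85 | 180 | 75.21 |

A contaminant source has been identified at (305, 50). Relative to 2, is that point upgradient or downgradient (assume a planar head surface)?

Differences from 1: to 2 (Δx, Δy, Δh) = (70, 180, +0.99); to 3 = (80, 155, +1.28).
Determinant of the coordinate differences = 70·155 − 80·180 = -3550.
∂h/∂x = [(+0.99)·155 − (+1.28)·180] / -3550 = +0.02168
∂h/∂y = [70·(+1.28) − 80·(+0.99)] / -3550 = -0.002930
Head at (305, 50) = 73.93 + (+0.02168)·(300) + (-0.002930)·(25) = 80.36 m.
That is higher than the 74.92 m at 2, so the point is upgradient.

upgradient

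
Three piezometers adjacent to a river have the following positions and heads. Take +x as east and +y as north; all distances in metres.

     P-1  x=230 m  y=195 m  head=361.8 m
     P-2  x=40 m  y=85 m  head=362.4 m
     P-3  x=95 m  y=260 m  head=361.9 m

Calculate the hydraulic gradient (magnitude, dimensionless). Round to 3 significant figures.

Taking P-1 as reference: P-2−P-1 = (-190, -110, +0.6); P-3−P-1 = (-135, 65, +0.1).
Determinant of the coordinate differences = (-190)·65 − (-135)·(-110) = -27200.
∂h/∂x = [(+0.6)·65 − (+0.1)·(-110)] / -27200 = -0.001838
∂h/∂y = [(-190)·(+0.1) − (-135)·(+0.6)] / -27200 = -0.002279
|∇h| = √(-0.001838² + -0.002279²) = 0.002928

0.00293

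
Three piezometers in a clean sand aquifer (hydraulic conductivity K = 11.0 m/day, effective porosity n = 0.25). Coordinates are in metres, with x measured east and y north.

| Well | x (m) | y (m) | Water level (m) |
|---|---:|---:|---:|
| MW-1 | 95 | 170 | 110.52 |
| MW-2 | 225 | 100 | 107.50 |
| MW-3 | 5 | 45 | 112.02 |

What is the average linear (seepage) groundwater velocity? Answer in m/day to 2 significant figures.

Taking MW-1 as reference: MW-2−MW-1 = (130, -70, -3.02); MW-3−MW-1 = (-90, -125, +1.50).
Solve a·Δx + b·Δy = Δh: det = 130·(-125) − (-90)·(-70) = -22550.
∂h/∂x = [(-3.02)·(-125) − (+1.50)·(-70)] / -22550 = -0.02140
∂h/∂y = [130·(+1.50) − (-90)·(-3.02)] / -22550 = +0.003406
|∇h| = √(-0.02140² + 0.003406²) = 0.02167
Seepage velocity v = K·i/n = 11.0 × 0.02167 / 0.25 = 0.9535 m/day.

0.95 m/day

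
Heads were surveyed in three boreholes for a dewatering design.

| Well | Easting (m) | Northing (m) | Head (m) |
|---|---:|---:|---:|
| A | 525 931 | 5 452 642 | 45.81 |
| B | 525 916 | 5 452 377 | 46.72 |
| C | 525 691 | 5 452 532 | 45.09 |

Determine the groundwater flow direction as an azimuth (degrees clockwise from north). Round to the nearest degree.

Three-point gradient (reference A): Δ to B = (-15, -265, +0.91), Δ to C = (-240, -110, -0.72).
∂h/∂x = +0.004696, ∂h/∂y = -0.003700 (det = -61950).
Flow direction (−∇h) has components (-0.004696 E, +0.003700 N).
Azimuth = atan2(E, N) = atan2(-0.004696, +0.003700) = 308.2° ≈ 308°.

308°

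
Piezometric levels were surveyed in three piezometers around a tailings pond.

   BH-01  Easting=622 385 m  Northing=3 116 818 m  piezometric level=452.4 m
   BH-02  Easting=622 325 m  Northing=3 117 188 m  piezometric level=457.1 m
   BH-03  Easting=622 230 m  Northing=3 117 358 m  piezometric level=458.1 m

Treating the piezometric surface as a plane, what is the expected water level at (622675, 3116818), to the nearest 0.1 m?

457.4 m

Taking BH-01 as reference: BH-02−BH-01 = (-60, 370, +4.7); BH-03−BH-01 = (-155, 540, +5.7).
Solve a·Δx + b·Δy = Δh: det = (-60)·540 − (-155)·370 = 24950.
∂h/∂x = [(+4.7)·540 − (+5.7)·370] / 24950 = +0.01719
∂h/∂y = [(-60)·(+5.7) − (-155)·(+4.7)] / 24950 = +0.01549
h(622675, 3116818) = 452.4 + (+0.01719)·(290) + (+0.01549)·(0) = 452.4 +4.986 +0.000 = 457.386 m.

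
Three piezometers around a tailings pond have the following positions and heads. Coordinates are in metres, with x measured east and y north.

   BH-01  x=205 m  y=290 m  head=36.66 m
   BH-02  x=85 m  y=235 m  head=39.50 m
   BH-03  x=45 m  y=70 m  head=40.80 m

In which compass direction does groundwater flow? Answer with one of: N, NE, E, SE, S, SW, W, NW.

With h = a·x + b·y + c and BH-01 as origin, the differences give:
  (-120)·a + (-55)·b = +2.84
  (-160)·a + (-220)·b = +4.14
Eliminate b (×(-220) and ×(-55), subtract): 17600·a = -397.100 → a = ∂h/∂x = -0.02256
Back-substitute: b = ∂h/∂y = -0.002409.
Flow = −∇h = (+0.02256 east, +0.002409 north), which points east.

E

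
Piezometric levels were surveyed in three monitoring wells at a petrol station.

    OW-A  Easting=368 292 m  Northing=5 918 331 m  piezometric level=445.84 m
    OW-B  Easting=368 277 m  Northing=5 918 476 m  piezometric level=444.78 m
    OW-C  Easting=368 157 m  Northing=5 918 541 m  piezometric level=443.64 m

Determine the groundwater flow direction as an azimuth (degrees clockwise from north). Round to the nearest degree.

319°

With h = a·x + b·y + c and OW-A as origin, the differences give:
  (-15)·a + 145·b = -1.06
  (-135)·a + 210·b = -2.20
Eliminate b (×210 and ×145, subtract): 16425·a = 96.400 → a = ∂h/∂x = +0.005869
Back-substitute: b = ∂h/∂y = -0.006703.
Flow direction (−∇h) has components (-0.005869 E, +0.006703 N).
Azimuth = atan2(E, N) = atan2(-0.005869, +0.006703) = 318.8° ≈ 319°.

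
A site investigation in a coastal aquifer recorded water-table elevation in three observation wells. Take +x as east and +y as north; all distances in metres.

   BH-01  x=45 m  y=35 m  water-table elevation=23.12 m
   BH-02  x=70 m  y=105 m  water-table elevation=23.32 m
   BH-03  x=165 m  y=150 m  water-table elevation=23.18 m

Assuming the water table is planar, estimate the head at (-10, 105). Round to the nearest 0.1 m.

23.6 m

With h = a·x + b·y + c and BH-01 as origin, the differences give:
  25·a + 70·b = +0.20
  120·a + 115·b = +0.06
Eliminate b (×115 and ×70, subtract): -5525·a = 18.800 → a = ∂h/∂x = -0.003403
Back-substitute: b = ∂h/∂y = +0.004072.
h(-10, 105) = 23.12 + (-0.003403)·(-55) + (+0.004072)·(70) = 23.12 +0.187 +0.285 = 23.592 m.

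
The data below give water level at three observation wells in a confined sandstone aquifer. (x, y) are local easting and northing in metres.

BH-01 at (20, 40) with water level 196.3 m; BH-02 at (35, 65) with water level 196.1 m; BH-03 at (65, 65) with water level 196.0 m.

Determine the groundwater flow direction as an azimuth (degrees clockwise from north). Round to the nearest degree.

With h = a·x + b·y + c and BH-01 as origin, the differences give:
  15·a + 25·b = -0.2
  45·a + 25·b = -0.3
Eliminate b (×25 and ×25, subtract): -750·a = 2.50 → a = ∂h/∂x = -0.003333
Back-substitute: b = ∂h/∂y = -0.006000.
Flow direction (−∇h) has components (+0.003333 E, +0.006000 N).
Azimuth = atan2(E, N) = atan2(+0.003333, +0.006000) = 29.1° ≈ 029°.

029°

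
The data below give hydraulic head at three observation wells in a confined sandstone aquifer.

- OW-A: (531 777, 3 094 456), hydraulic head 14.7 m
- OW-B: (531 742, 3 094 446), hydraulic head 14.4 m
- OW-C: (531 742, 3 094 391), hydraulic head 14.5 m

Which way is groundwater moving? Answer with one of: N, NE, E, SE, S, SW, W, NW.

Taking OW-A as reference: OW-B−OW-A = (-35, -10, -0.3); OW-C−OW-A = (-35, -65, -0.2).
Determinant of the coordinate differences = (-35)·(-65) − (-35)·(-10) = 1925.
∂h/∂x = [(-0.3)·(-65) − (-0.2)·(-10)] / 1925 = +0.009091
∂h/∂y = [(-35)·(-0.2) − (-35)·(-0.3)] / 1925 = -0.001818
Flow = −∇h = (-0.009091 east, +0.001818 north), which points west.

W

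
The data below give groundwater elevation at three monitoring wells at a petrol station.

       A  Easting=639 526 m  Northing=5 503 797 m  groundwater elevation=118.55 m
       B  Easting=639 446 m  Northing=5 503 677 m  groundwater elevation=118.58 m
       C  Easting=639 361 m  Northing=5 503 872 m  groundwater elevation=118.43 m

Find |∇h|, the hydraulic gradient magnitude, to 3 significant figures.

Differences from A: to B (Δx, Δy, Δh) = (-80, -120, +0.03); to C = (-165, 75, -0.12).
Determinant of the coordinate differences = (-80)·75 − (-165)·(-120) = -25800.
∂h/∂x = [(+0.03)·75 − (-0.12)·(-120)] / -25800 = +0.0004709
∂h/∂y = [(-80)·(-0.12) − (-165)·(+0.03)] / -25800 = -0.0005640
|∇h| = √(0.0004709² + -0.0005640²) = 0.0007347

0.000735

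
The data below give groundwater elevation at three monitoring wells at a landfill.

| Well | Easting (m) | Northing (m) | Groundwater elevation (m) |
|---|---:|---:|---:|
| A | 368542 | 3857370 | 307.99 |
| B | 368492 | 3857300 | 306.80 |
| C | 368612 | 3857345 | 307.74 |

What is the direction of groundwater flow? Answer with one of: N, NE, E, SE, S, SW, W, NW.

S

Differences from A: to B (Δx, Δy, Δh) = (-50, -70, -1.19); to C = (70, -25, -0.25).
Determinant of the coordinate differences = (-50)·(-25) − 70·(-70) = 6150.
∂h/∂x = [(-1.19)·(-25) − (-0.25)·(-70)] / 6150 = +0.001992
∂h/∂y = [(-50)·(-0.25) − 70·(-1.19)] / 6150 = +0.01558
Flow = −∇h = (-0.001992 east, -0.01558 north), which points south.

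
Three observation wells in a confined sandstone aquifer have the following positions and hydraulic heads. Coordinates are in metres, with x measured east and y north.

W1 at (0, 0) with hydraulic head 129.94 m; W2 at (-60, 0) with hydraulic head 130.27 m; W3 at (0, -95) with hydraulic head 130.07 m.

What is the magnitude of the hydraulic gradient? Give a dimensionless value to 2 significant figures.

∂h/∂x = (130.27 − 129.94) / (-60 − 0) = -0.005500
∂h/∂y = (130.07 − 129.94) / (-95 − 0) = -0.001368
|∇h| = √(-0.005500² + -0.001368²) = 0.005668

0.0057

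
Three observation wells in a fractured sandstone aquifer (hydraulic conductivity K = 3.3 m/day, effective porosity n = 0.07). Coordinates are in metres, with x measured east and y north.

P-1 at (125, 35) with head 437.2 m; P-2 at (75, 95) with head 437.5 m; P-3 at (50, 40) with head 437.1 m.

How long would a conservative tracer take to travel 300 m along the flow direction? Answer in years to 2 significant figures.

With h = a·x + b·y + c and P-1 as origin, the differences give:
  (-50)·a + 60·b = +0.3
  (-75)·a + 5·b = -0.1
Eliminate b (×5 and ×60, subtract): 4250·a = 7.50 → a = ∂h/∂x = +0.001765
Back-substitute: b = ∂h/∂y = +0.006471.
|∇h| = √(0.001765² + 0.006471²) = 0.006707
Seepage velocity v = K·i/n = 3.3 × 0.006707 / 0.07 = 0.3162 m/day.
t = 300 / 0.3162 = 948.8 days = 2.6 years.

2.6 years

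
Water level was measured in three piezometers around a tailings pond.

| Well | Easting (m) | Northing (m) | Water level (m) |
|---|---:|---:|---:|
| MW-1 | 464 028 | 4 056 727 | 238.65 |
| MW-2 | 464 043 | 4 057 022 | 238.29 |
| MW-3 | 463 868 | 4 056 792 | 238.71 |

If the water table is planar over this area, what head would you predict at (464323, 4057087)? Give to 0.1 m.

Taking MW-1 as reference: MW-2−MW-1 = (15, 295, -0.36); MW-3−MW-1 = (-160, 65, +0.06).
Determinant of the coordinate differences = 15·65 − (-160)·295 = 48175.
∂h/∂x = [(-0.36)·65 − (+0.06)·295] / 48175 = -0.0008531
∂h/∂y = [15·(+0.06) − (-160)·(-0.36)] / 48175 = -0.001177
h(464323, 4057087) = 238.65 + (-0.0008531)·(295) + (-0.001177)·(360) = 238.65 -0.252 -0.424 = 237.975 m.

238.0 m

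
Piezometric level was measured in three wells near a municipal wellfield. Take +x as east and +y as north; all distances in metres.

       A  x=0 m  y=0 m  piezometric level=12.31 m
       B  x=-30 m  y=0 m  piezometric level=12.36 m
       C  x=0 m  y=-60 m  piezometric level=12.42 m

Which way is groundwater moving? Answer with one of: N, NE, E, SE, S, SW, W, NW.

∂h/∂x = (12.36 − 12.31) / (-30 − 0) = -0.001667
∂h/∂y = (12.42 − 12.31) / (-60 − 0) = -0.001833
Flow = −∇h = (+0.001667 east, +0.001833 north), which points northeast.

NE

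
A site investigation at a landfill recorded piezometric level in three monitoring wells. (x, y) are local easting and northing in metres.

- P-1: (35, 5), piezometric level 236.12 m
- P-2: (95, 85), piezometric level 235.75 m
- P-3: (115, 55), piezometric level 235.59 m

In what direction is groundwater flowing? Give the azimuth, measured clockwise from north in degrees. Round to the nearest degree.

095°

Taking P-1 as reference: P-2−P-1 = (60, 80, -0.37); P-3−P-1 = (80, 50, -0.53).
Determinant of the coordinate differences = 60·50 − 80·80 = -3400.
∂h/∂x = [(-0.37)·50 − (-0.53)·80] / -3400 = -0.007029
∂h/∂y = [60·(-0.53) − 80·(-0.37)] / -3400 = +0.0006471
Flow direction (−∇h) has components (+0.007029 E, -0.0006471 N).
Azimuth = atan2(E, N) = atan2(+0.007029, -0.0006471) = 95.3° ≈ 095°.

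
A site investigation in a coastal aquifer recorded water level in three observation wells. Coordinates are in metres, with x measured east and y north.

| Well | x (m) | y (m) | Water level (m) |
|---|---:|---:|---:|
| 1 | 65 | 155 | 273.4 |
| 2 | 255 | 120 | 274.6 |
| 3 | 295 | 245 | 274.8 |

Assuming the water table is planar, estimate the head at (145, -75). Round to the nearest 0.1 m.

274.0 m

Three-point gradient (reference 1): Δ to 2 = (190, -35, +1.2), Δ to 3 = (230, 90, +1.4).
∂h/∂x = +0.006243, ∂h/∂y = -0.0003976 (det = 25150).
h(145, -75) = 273.4 + (+0.006243)·(80) + (-0.0003976)·(-230) = 273.4 +0.499 +0.091 = 273.991 m.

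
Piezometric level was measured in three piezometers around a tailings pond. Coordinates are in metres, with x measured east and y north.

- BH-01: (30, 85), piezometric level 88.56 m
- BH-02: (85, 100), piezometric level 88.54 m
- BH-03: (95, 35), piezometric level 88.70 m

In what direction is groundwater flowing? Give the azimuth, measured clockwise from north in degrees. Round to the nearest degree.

353°

With h = a·x + b·y + c and BH-01 as origin, the differences give:
  55·a + 15·b = -0.02
  65·a + (-50)·b = +0.14
Eliminate b (×(-50) and ×15, subtract): -3725·a = -1.100 → a = ∂h/∂x = +0.0002953
Back-substitute: b = ∂h/∂y = -0.002416.
Flow direction (−∇h) has components (-0.0002953 E, +0.002416 N).
Azimuth = atan2(E, N) = atan2(-0.0002953, +0.002416) = 353.0° ≈ 353°.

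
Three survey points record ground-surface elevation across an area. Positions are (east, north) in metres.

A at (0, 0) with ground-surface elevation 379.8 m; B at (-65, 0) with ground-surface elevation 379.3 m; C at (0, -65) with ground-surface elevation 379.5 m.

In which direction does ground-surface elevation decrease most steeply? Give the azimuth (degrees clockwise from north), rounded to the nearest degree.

∂z/∂x = (379.3 − 379.8) / (-65 − 0) = +0.007692
∂z/∂y = (379.5 − 379.8) / (-65 − 0) = +0.004615
Steepest decrease is along −∇f: components (-0.007692 E, -0.004615 N).
Azimuth = atan2(-0.007692, -0.004615) = 239.0° ≈ 239°.

239°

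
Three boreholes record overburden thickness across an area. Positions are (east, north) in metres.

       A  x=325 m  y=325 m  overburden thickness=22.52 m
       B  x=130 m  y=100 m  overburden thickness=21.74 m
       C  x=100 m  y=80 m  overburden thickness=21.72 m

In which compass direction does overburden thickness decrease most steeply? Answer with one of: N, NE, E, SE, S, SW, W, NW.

With d = a·x + b·y + c and A as origin, the differences give:
  (-195)·a + (-225)·b = -0.78
  (-225)·a + (-245)·b = -0.80
Eliminate b (×(-245) and ×(-225), subtract): -2850·a = 11.100 → a = ∂d/∂x = -0.003895
Back-substitute: b = ∂d/∂y = +0.006842.
Steepest decrease is along −∇f = (+0.003895 E, -0.006842 N) → southeast.

SE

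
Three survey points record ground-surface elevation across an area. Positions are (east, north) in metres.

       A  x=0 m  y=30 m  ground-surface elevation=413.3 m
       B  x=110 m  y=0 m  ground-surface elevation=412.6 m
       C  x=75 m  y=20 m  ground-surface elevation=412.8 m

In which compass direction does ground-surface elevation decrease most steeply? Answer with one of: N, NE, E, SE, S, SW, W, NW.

E

Differences from A: to B (Δx, Δy, Δh) = (110, -30, -0.7); to C = (75, -10, -0.5).
Solve a·Δx + b·Δy = Δz: det = 110·(-10) − 75·(-30) = 1150.
∂z/∂x = [(-0.7)·(-10) − (-0.5)·(-30)] / 1150 = -0.006957
∂z/∂y = [110·(-0.5) − 75·(-0.7)] / 1150 = -0.002174
Steepest decrease is along −∇f = (+0.006957 E, +0.002174 N) → east.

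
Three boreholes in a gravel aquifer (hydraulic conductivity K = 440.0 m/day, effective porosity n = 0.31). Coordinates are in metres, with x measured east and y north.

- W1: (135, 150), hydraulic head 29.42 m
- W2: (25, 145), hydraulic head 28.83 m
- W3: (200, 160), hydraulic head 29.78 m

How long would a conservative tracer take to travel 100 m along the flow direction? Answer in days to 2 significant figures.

Taking W1 as reference: W2−W1 = (-110, -5, -0.59); W3−W1 = (65, 10, +0.36).
Solve a·Δx + b·Δy = Δh: det = (-110)·10 − 65·(-5) = -775.
∂h/∂x = [(-0.59)·10 − (+0.36)·(-5)] / -775 = +0.005290
∂h/∂y = [(-110)·(+0.36) − 65·(-0.59)] / -775 = +0.001613
|∇h| = √(0.005290² + 0.001613²) = 0.00553
Seepage velocity v = K·i/n = 440.0 × 0.00553 / 0.31 = 7.849 m/day.
t = 100 / 7.849 = 12.74 days.

13 days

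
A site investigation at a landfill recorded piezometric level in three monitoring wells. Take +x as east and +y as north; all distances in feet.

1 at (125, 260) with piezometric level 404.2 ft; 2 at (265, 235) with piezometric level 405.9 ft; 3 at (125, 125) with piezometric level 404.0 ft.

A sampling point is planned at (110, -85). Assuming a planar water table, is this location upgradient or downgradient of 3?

downgradient

Differences from 1: to 2 (Δx, Δy, Δh) = (140, -25, +1.7); to 3 = (0, -135, -0.2).
Solve a·Δx + b·Δy = Δh: det = 140·(-135) − 0·(-25) = -18900.
∂h/∂x = [(+1.7)·(-135) − (-0.2)·(-25)] / -18900 = +0.01241
∂h/∂y = [140·(-0.2) − 0·(+1.7)] / -18900 = +0.001481
Head at (110, -85) = 404.2 + (+0.01241)·(-15) + (+0.001481)·(-345) = 403.50 ft.
That is lower than the 404.0 ft at 3, so the point is downgradient.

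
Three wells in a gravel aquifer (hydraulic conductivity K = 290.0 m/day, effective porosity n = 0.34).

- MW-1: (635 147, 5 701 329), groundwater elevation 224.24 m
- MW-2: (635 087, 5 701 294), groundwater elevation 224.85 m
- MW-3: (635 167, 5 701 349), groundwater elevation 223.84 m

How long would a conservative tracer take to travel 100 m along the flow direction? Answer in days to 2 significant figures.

4.9 days

Differences from MW-1: to MW-2 (Δx, Δy, Δh) = (-60, -35, +0.61); to MW-3 = (20, 20, -0.40).
Determinant of the coordinate differences = (-60)·20 − 20·(-35) = -500.
∂h/∂x = [(+0.61)·20 − (-0.40)·(-35)] / -500 = +0.003600
∂h/∂y = [(-60)·(-0.40) − 20·(+0.61)] / -500 = -0.02360
|∇h| = √(0.003600² + -0.02360²) = 0.02387
Seepage velocity v = K·i/n = 290.0 × 0.02387 / 0.34 = 20.36 m/day.
t = 100 / 20.36 = 4.912 days.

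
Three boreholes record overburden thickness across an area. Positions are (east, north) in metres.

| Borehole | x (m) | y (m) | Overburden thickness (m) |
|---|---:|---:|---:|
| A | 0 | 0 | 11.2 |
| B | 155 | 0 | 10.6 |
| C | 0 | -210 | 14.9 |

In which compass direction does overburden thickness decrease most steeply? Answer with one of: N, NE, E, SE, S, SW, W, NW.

∂d/∂x = (10.6 − 11.2) / (155 − 0) = -0.003871
∂d/∂y = (14.9 − 11.2) / (-210 − 0) = -0.01762
Steepest decrease is along −∇f = (+0.003871 E, +0.01762 N) → north.

N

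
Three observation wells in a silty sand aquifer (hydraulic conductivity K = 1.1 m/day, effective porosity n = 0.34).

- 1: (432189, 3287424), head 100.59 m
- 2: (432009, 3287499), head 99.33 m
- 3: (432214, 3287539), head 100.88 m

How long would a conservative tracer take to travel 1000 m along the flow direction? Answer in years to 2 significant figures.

110 years

Three-point gradient (reference 1): Δ to 2 = (-180, 75, -1.26), Δ to 3 = (25, 115, +0.29).
∂h/∂x = +0.007382, ∂h/∂y = +0.0009169 (det = -22575).
|∇h| = √(0.007382² + 0.0009169²) = 0.007439
Seepage velocity v = K·i/n = 1.1 × 0.007439 / 0.34 = 0.02407 m/day.
t = 1000 / 0.02407 = 4.155e+04 days = 114 years.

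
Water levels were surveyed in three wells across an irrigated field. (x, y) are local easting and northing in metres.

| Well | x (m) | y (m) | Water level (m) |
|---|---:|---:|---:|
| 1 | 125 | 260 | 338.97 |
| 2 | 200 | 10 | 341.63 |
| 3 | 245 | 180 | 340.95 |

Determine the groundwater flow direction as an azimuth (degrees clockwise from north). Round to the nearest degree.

301°

With h = a·x + b·y + c and 1 as origin, the differences give:
  75·a + (-250)·b = +2.66
  120·a + (-80)·b = +1.98
Eliminate b (×(-80) and ×(-250), subtract): 24000·a = 282.200 → a = ∂h/∂x = +0.01176
Back-substitute: b = ∂h/∂y = -0.007112.
Flow direction (−∇h) has components (-0.01176 E, +0.007112 N).
Azimuth = atan2(E, N) = atan2(-0.01176, +0.007112) = 301.2° ≈ 301°.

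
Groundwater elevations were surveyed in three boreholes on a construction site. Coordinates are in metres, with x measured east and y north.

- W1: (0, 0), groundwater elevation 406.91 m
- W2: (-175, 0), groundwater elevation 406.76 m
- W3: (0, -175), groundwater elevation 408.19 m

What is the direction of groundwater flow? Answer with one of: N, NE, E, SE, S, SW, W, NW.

∂h/∂x = (406.76 − 406.91) / (-175 − 0) = +0.0008571
∂h/∂y = (408.19 − 406.91) / (-175 − 0) = -0.007314
Flow = −∇h = (-0.0008571 east, +0.007314 north), which points north.

N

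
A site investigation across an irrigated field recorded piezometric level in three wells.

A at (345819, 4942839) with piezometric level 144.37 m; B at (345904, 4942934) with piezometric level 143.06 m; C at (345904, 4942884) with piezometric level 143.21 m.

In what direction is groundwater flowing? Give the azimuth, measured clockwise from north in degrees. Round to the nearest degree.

Differences from A: to B (Δx, Δy, Δh) = (85, 95, -1.31); to C = (85, 45, -1.16).
Determinant of the coordinate differences = 85·45 − 85·95 = -4250.
∂h/∂x = [(-1.31)·45 − (-1.16)·95] / -4250 = -0.01206
∂h/∂y = [85·(-1.16) − 85·(-1.31)] / -4250 = -0.003000
Flow direction (−∇h) has components (+0.01206 E, +0.003000 N).
Azimuth = atan2(E, N) = atan2(+0.01206, +0.003000) = 76.0° ≈ 076°.

076°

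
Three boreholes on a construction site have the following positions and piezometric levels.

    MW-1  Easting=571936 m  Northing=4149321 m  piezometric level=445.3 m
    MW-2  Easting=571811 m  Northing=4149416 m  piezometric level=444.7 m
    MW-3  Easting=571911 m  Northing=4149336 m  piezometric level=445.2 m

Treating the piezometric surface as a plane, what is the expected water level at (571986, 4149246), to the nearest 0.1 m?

Taking MW-1 as reference: MW-2−MW-1 = (-125, 95, -0.6); MW-3−MW-1 = (-25, 15, -0.1).
Determinant of the coordinate differences = (-125)·15 − (-25)·95 = 500.
∂h/∂x = [(-0.6)·15 − (-0.1)·95] / 500 = +0.001000
∂h/∂y = [(-125)·(-0.1) − (-25)·(-0.6)] / 500 = -0.005000
h(571986, 4149246) = 445.3 + (+0.001000)·(50) + (-0.005000)·(-75) = 445.3 +0.050 +0.375 = 445.725 m.

445.7 m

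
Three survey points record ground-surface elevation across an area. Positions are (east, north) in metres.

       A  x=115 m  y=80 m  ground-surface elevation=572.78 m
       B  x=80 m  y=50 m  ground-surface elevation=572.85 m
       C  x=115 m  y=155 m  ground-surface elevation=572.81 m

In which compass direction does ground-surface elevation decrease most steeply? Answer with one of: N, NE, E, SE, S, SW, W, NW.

E

With z = a·x + b·y + c and A as origin, the differences give:
  (-35)·a + (-30)·b = +0.07
  0·a + 75·b = +0.03
Eliminate b (×75 and ×(-30), subtract): -2625·a = 6.150 → a = ∂z/∂x = -0.002343
Back-substitute: b = ∂z/∂y = +0.0004000.
Steepest decrease is along −∇f = (+0.002343 E, -0.0004000 N) → east.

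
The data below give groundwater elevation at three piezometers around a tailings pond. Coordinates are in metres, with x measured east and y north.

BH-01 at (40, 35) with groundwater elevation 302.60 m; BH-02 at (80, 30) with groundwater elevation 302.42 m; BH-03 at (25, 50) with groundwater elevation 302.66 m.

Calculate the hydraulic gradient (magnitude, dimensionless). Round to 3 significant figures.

0.00461

Differences from BH-01: to BH-02 (Δx, Δy, Δh) = (40, -5, -0.18); to BH-03 = (-15, 15, +0.06).
Determinant of the coordinate differences = 40·15 − (-15)·(-5) = 525.
∂h/∂x = [(-0.18)·15 − (+0.06)·(-5)] / 525 = -0.004571
∂h/∂y = [40·(+0.06) − (-15)·(-0.18)] / 525 = -0.0005714
|∇h| = √(-0.004571² + -0.0005714²) = 0.004607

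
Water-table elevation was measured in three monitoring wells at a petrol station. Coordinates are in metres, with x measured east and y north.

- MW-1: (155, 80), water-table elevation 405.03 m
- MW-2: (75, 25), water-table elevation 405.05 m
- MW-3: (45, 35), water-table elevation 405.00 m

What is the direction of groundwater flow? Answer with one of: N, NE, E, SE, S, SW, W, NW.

NW

Taking MW-1 as reference: MW-2−MW-1 = (-80, -55, +0.02); MW-3−MW-1 = (-110, -45, -0.03).
Determinant of the coordinate differences = (-80)·(-45) − (-110)·(-55) = -2450.
∂h/∂x = [(+0.02)·(-45) − (-0.03)·(-55)] / -2450 = +0.001041
∂h/∂y = [(-80)·(-0.03) − (-110)·(+0.02)] / -2450 = -0.001878
Flow = −∇h = (-0.001041 east, +0.001878 north), which points northwest.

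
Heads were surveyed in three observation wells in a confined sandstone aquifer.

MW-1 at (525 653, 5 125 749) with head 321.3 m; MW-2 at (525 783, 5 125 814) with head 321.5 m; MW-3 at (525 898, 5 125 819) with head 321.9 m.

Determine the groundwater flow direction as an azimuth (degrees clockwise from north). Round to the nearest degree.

319°

Differences from MW-1: to MW-2 (Δx, Δy, Δh) = (130, 65, +0.2); to MW-3 = (245, 70, +0.6).
Solve a·Δx + b·Δy = Δh: det = 130·70 − 245·65 = -6825.
∂h/∂x = [(+0.2)·70 − (+0.6)·65] / -6825 = +0.003663
∂h/∂y = [130·(+0.6) − 245·(+0.2)] / -6825 = -0.004249
Flow direction (−∇h) has components (-0.003663 E, +0.004249 N).
Azimuth = atan2(E, N) = atan2(-0.003663, +0.004249) = 319.2° ≈ 319°.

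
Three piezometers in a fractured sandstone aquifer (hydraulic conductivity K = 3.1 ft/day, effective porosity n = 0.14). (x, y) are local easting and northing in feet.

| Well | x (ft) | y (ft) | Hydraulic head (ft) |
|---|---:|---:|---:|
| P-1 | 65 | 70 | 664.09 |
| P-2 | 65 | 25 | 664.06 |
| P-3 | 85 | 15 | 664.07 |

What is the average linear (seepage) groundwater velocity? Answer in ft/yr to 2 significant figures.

With h = a·x + b·y + c and P-1 as origin, the differences give:
  0·a + (-45)·b = -0.03
  20·a + (-55)·b = -0.02
Eliminate b (×(-55) and ×(-45), subtract): 900·a = 0.750 → a = ∂h/∂x = +0.0008333
Back-substitute: b = ∂h/∂y = +0.0006667.
|∇h| = √(0.0008333² + 0.0006667²) = 0.001067
Seepage velocity v = K·i/n = 3.1 × 0.001067 / 0.14 = 0.02363 ft/day = 8.631 ft/yr.

8.6 ft/yr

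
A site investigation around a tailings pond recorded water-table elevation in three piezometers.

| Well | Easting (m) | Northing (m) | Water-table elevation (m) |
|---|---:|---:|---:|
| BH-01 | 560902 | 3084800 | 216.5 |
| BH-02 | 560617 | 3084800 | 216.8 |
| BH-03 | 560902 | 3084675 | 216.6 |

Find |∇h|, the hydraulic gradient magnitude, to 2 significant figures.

0.0013

∂h/∂x = (216.8 − 216.5) / (560617 − 560902) = -0.001053
∂h/∂y = (216.6 − 216.5) / (3084675 − 3084800) = -0.0008000
|∇h| = √(-0.001053² + -0.0008000²) = 0.001322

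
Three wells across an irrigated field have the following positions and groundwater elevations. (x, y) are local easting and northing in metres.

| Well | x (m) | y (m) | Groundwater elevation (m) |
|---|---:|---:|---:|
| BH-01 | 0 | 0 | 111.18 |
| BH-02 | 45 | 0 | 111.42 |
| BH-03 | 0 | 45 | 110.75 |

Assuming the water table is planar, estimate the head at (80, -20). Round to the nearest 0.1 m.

111.8 m

∂h/∂x = (111.42 − 111.18) / (45 − 0) = +0.005333
∂h/∂y = (110.75 − 111.18) / (45 − 0) = -0.009556
h(80, -20) = 111.18 + (+0.005333)·(80) + (-0.009556)·(-20) = 111.18 +0.427 +0.191 = 111.798 m.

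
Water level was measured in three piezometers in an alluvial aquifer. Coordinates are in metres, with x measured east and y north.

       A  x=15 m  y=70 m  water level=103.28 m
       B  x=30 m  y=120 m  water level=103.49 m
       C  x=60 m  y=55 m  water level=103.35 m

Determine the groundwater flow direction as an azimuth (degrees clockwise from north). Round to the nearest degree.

With h = a·x + b·y + c and A as origin, the differences give:
  15·a + 50·b = +0.21
  45·a + (-15)·b = +0.07
Eliminate b (×(-15) and ×50, subtract): -2475·a = -6.650 → a = ∂h/∂x = +0.002687
Back-substitute: b = ∂h/∂y = +0.003394.
Flow direction (−∇h) has components (-0.002687 E, -0.003394 N).
Azimuth = atan2(E, N) = atan2(-0.002687, -0.003394) = 218.4° ≈ 218°.

218°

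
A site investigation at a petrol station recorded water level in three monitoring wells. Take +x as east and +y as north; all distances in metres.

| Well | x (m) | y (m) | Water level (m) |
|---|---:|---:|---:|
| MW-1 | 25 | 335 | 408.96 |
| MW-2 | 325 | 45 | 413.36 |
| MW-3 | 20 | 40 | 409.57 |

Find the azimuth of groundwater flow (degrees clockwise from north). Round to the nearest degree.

280°

Differences from MW-1: to MW-2 (Δx, Δy, Δh) = (300, -290, +4.40); to MW-3 = (-5, -295, +0.61).
Determinant of the coordinate differences = 300·(-295) − (-5)·(-290) = -89950.
∂h/∂x = [(+4.40)·(-295) − (+0.61)·(-290)] / -89950 = +0.01246
∂h/∂y = [300·(+0.61) − (-5)·(+4.40)] / -89950 = -0.002279
Flow direction (−∇h) has components (-0.01246 E, +0.002279 N).
Azimuth = atan2(E, N) = atan2(-0.01246, +0.002279) = 280.4° ≈ 280°.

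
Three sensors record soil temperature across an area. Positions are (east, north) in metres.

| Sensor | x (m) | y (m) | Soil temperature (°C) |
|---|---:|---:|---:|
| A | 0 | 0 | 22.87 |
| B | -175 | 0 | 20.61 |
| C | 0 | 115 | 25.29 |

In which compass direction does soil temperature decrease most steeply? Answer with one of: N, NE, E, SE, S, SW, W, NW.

SW

∂T/∂x = (20.61 − 22.87) / (-175 − 0) = +0.01291
∂T/∂y = (25.29 − 22.87) / (115 − 0) = +0.02104
Steepest decrease is along −∇f = (-0.01291 E, -0.02104 N) → southwest.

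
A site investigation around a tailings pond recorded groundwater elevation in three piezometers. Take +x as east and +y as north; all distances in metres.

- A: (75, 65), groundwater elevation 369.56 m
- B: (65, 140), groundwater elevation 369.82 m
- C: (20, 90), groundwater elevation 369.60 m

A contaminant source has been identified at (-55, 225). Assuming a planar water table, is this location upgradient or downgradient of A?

Taking A as reference: B−A = (-10, 75, +0.26); C−A = (-55, 25, +0.04).
Solve a·Δx + b·Δy = Δh: det = (-10)·25 − (-55)·75 = 3875.
∂h/∂x = [(+0.26)·25 − (+0.04)·75] / 3875 = +0.0009032
∂h/∂y = [(-10)·(+0.04) − (-55)·(+0.26)] / 3875 = +0.003587
Head at (-55, 225) = 369.56 + (+0.0009032)·(-130) + (+0.003587)·(160) = 370.02 m.
That is higher than the 369.56 m at A, so the point is upgradient.

upgradient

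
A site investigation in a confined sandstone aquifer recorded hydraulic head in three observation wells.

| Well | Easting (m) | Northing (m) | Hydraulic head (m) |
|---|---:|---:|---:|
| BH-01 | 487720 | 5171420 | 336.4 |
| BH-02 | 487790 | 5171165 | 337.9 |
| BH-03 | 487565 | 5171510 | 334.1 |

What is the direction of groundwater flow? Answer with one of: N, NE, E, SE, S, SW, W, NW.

Three-point gradient (reference BH-01): Δ to BH-02 = (70, -255, +1.5), Δ to BH-03 = (-155, 90, -2.3).
∂h/∂x = +0.01359, ∂h/∂y = -0.002152 (det = -33225).
Flow = −∇h = (-0.01359 east, +0.002152 north), which points west.

W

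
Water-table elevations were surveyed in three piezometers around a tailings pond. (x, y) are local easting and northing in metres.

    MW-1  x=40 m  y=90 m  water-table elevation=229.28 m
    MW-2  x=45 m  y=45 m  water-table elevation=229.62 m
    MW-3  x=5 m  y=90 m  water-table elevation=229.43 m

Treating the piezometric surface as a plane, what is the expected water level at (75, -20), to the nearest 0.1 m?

Differences from MW-1: to MW-2 (Δx, Δy, Δh) = (5, -45, +0.34); to MW-3 = (-35, 0, +0.15).
Solve a·Δx + b·Δy = Δh: det = 5·0 − (-35)·(-45) = -1575.
∂h/∂x = [(+0.34)·0 − (+0.15)·(-45)] / -1575 = -0.004286
∂h/∂y = [5·(+0.15) − (-35)·(+0.34)] / -1575 = -0.008032
h(75, -20) = 229.28 + (-0.004286)·(35) + (-0.008032)·(-110) = 229.28 -0.150 +0.883 = 230.013 m.

230.0 m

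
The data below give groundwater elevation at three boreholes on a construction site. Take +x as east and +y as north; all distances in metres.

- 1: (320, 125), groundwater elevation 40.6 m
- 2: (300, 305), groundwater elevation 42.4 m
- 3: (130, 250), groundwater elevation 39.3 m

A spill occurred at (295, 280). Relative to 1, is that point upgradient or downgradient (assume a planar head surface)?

Differences from 1: to 2 (Δx, Δy, Δh) = (-20, 180, +1.8); to 3 = (-190, 125, -1.3).
Solve a·Δx + b·Δy = Δh: det = (-20)·125 − (-190)·180 = 31700.
∂h/∂x = [(+1.8)·125 − (-1.3)·180] / 31700 = +0.01448
∂h/∂y = [(-20)·(-1.3) − (-190)·(+1.8)] / 31700 = +0.01161
Head at (295, 280) = 40.6 + (+0.01448)·(-25) + (+0.01161)·(155) = 42.04 m.
That is higher than the 40.6 m at 1, so the point is upgradient.

upgradient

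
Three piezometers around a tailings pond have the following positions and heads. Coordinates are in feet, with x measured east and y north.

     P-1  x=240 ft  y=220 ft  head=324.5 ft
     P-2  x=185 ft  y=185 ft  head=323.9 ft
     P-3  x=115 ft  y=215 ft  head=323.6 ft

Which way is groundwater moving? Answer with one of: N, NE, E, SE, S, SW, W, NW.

SW

Differences from P-1: to P-2 (Δx, Δy, Δh) = (-55, -35, -0.6); to P-3 = (-125, -5, -0.9).
Determinant of the coordinate differences = (-55)·(-5) − (-125)·(-35) = -4100.
∂h/∂x = [(-0.6)·(-5) − (-0.9)·(-35)] / -4100 = +0.006951
∂h/∂y = [(-55)·(-0.9) − (-125)·(-0.6)] / -4100 = +0.006220
Flow = −∇h = (-0.006951 east, -0.006220 north), which points southwest.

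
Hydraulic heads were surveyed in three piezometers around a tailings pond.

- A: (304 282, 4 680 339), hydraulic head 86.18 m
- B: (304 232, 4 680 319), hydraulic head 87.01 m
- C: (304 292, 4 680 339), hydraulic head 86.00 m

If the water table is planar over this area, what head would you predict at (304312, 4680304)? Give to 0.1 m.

85.5 m

Taking A as reference: B−A = (-50, -20, +0.83); C−A = (10, 0, -0.18).
Solve a·Δx + b·Δy = Δh: det = (-50)·0 − 10·(-20) = 200.
∂h/∂x = [(+0.83)·0 − (-0.18)·(-20)] / 200 = -0.01800
∂h/∂y = [(-50)·(-0.18) − 10·(+0.83)] / 200 = +0.003500
h(304312, 4680304) = 86.18 + (-0.01800)·(30) + (+0.003500)·(-35) = 86.18 -0.540 -0.123 = 85.517 m.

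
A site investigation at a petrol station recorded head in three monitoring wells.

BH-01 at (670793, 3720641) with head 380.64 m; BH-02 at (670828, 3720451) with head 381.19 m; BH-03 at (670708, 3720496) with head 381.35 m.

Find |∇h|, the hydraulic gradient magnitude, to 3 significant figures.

0.00426

With h = a·x + b·y + c and BH-01 as origin, the differences give:
  35·a + (-190)·b = +0.55
  (-85)·a + (-145)·b = +0.71
Eliminate b (×(-145) and ×(-190), subtract): -21225·a = 55.150 → a = ∂h/∂x = -0.002598
Back-substitute: b = ∂h/∂y = -0.003373.
|∇h| = √(-0.002598² + -0.003373²) = 0.004258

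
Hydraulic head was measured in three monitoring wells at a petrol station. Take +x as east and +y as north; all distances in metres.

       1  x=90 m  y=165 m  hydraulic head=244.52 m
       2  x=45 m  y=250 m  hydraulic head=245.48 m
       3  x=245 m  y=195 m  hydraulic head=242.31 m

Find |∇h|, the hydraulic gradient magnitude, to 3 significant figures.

Taking 1 as reference: 2−1 = (-45, 85, +0.96); 3−1 = (155, 30, -2.21).
Determinant of the coordinate differences = (-45)·30 − 155·85 = -14525.
∂h/∂x = [(+0.96)·30 − (-2.21)·85] / -14525 = -0.01492
∂h/∂y = [(-45)·(-2.21) − 155·(+0.96)] / -14525 = +0.003398
|∇h| = √(-0.01492² + 0.003398²) = 0.0153

0.0153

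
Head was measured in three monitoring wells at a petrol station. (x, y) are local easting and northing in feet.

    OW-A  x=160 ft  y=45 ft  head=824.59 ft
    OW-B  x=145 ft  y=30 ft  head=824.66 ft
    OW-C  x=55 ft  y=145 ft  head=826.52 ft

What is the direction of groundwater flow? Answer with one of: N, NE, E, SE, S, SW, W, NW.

Three-point gradient (reference OW-A): Δ to OW-B = (-15, -15, +0.07), Δ to OW-C = (-105, 100, +1.93).
∂h/∂x = -0.01169, ∂h/∂y = +0.007024 (det = -3075).
Flow = −∇h = (+0.01169 east, -0.007024 north), which points southeast.

SE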